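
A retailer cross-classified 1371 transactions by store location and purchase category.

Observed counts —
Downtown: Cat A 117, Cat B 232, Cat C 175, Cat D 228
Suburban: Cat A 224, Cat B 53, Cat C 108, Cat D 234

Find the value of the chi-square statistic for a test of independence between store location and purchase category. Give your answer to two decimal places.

Row totals: 752, 619. Column totals: 341, 285, 283, 462. Grand total N = 1371.
Expected counts (row total × column total / N):
  Downtown, Cat A: 752×341/1371 = 187.040
  Downtown, Cat B: 752×285/1371 = 156.324
  Downtown, Cat C: 752×283/1371 = 155.227
  Downtown, Cat D: 752×462/1371 = 253.409
  Suburban, Cat A: 619×341/1371 = 153.960
  Suburban, Cat B: 619×285/1371 = 128.676
  Suburban, Cat C: 619×283/1371 = 127.773
  Suburban, Cat D: 619×462/1371 = 208.591
Contributions (O − E)²/E:
  (117 − 187.040)²/187.040 = 26.2276
  (232 − 156.324)²/156.324 = 36.6345
  (175 − 155.227)²/155.227 = 2.5187
  (228 − 253.409)²/253.409 = 2.5477
  (224 − 153.960)²/153.960 = 31.8628
  (53 − 128.676)²/128.676 = 44.5060
  (108 − 127.773)²/127.773 = 3.0599
  (234 − 208.591)²/208.591 = 3.0951
χ² = 26.2276 + 36.6345 + 2.5187 + 2.5477 + 31.8628 + 44.5060 + 3.0599 + 3.0951 = 150.45

150.45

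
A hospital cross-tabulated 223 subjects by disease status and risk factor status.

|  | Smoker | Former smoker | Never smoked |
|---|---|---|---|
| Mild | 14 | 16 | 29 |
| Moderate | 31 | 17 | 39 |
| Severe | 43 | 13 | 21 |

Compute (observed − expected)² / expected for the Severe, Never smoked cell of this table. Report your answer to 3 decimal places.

3.081

Row total (Severe) = 77; column total (Never smoked) = 89; N = 223.
Expected count E = 77 × 89 / 223 = 30.7309.
Contribution = (O − E)²/E = (21 − 30.7309)² / 30.7309 = 3.081.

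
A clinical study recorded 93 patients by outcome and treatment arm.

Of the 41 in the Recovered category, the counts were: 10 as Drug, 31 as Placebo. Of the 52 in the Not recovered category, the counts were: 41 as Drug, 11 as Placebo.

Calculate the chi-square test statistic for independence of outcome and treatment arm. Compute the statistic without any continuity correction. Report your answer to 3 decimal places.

27.450

Row totals: 41, 52. Column totals: 51, 42. Grand total N = 93.
Expected counts (row total × column total / N):
  Recovered, Drug: 41×51/93 = 22.4839
  Recovered, Placebo: 41×42/93 = 18.5161
  Not recovered, Drug: 52×51/93 = 28.5161
  Not recovered, Placebo: 52×42/93 = 23.4839
Contributions (O − E)²/E:
  (10 − 22.4839)²/22.4839 = 6.9315
  (31 − 18.5161)²/18.5161 = 8.4169
  (41 − 28.5161)²/28.5161 = 5.4653
  (11 − 23.4839)²/23.4839 = 6.6364
χ² = 6.9315 + 8.4169 + 5.4653 + 6.6364 = 27.450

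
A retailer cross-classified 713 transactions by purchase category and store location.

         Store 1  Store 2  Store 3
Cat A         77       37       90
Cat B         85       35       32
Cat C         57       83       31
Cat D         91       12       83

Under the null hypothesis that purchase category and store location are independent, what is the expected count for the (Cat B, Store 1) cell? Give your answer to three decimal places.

Row total (Cat B) = 152; column total (Store 1) = 310; grand total N = 713.
Expected count = (row total × column total) / N = 152 × 310 / 713 = 66.087.

66.087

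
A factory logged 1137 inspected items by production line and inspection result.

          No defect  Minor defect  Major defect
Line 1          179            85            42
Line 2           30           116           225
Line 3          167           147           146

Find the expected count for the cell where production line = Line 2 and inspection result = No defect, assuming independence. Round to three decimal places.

122.688

Row total (Line 2) = 371; column total (No defect) = 376; grand total N = 1137.
Expected count = (row total × column total) / N = 371 × 376 / 1137 = 122.688.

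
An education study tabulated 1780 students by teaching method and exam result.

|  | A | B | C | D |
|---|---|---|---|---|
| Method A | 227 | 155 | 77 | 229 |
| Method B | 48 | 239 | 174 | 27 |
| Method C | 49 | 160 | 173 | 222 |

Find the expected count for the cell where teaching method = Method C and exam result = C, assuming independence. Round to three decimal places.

143.874

Row total (Method C) = 604; column total (C) = 424; grand total N = 1780.
Expected count = (row total × column total) / N = 604 × 424 / 1780 = 143.874.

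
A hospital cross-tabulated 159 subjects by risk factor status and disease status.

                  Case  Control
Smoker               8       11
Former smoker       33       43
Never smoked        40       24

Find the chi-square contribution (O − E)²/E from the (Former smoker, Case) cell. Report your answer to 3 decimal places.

0.844

Row total (Former smoker) = 76; column total (Case) = 81; N = 159.
Expected count E = 76 × 81 / 159 = 38.7170.
Contribution = (O − E)²/E = (33 − 38.7170)² / 38.7170 = 0.844.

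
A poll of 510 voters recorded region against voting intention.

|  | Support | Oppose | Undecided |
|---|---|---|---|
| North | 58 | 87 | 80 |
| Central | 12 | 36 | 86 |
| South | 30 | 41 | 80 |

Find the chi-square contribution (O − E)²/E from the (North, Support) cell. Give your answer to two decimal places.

4.37

Row total (North) = 225; column total (Support) = 100; N = 510.
Expected count E = 225 × 100 / 510 = 44.118.
Contribution = (O − E)²/E = (58 − 44.118)² / 44.118 = 4.37.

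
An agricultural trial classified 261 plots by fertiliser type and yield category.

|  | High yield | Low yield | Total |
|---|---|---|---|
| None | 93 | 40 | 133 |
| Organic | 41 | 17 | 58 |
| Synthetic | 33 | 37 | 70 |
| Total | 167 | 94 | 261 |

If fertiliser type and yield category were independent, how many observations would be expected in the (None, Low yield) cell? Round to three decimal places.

47.900

Row total (None) = 133; column total (Low yield) = 94; grand total N = 261.
Expected count = (row total × column total) / N = 133 × 94 / 261 = 47.900.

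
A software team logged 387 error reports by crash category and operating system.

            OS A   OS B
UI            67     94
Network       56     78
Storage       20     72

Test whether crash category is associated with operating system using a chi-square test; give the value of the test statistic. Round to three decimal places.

11.989

Row totals: 161, 134, 92. Column totals: 143, 244. Grand total N = 387.
Expected counts (row total × column total / N):
  UI, OS A: 161×143/387 = 59.49096
  UI, OS B: 161×244/387 = 101.50904
  Network, OS A: 134×143/387 = 49.51421
  Network, OS B: 134×244/387 = 84.48579
  Storage, OS A: 92×143/387 = 33.99483
  Storage, OS B: 92×244/387 = 58.00517
Contributions (O − E)²/E:
  (67 − 59.49096)²/59.49096 = 0.9478
  (94 − 101.50904)²/101.50904 = 0.5555
  (56 − 49.51421)²/49.51421 = 0.8496
  (78 − 84.48579)²/84.48579 = 0.4979
  (20 − 33.99483)²/33.99483 = 5.7613
  (72 − 58.00517)²/58.00517 = 3.3765
χ² = 0.9478 + 0.5555 + 0.8496 + 0.4979 + 5.7613 + 3.3765 = 11.989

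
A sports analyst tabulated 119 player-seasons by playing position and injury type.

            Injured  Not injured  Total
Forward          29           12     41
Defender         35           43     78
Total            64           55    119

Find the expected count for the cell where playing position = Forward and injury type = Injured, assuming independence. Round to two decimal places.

22.05

Row total (Forward) = 41; column total (Injured) = 64; grand total N = 119.
Expected count = (row total × column total) / N = 41 × 64 / 119 = 22.05.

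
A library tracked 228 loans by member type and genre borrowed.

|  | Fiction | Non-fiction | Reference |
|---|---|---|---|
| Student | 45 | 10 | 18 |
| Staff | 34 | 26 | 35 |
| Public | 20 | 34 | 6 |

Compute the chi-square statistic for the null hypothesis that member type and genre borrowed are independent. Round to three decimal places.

Row totals: 73, 95, 60. Column totals: 99, 70, 59. Grand total N = 228.
Expected counts (row total × column total / N):
  Student, Fiction: 73×99/228 = 31.6974
  Student, Non-fiction: 73×70/228 = 22.4123
  Student, Reference: 73×59/228 = 18.8904
  Staff, Fiction: 95×99/228 = 41.2500
  Staff, Non-fiction: 95×70/228 = 29.1667
  Staff, Reference: 95×59/228 = 24.5833
  Public, Fiction: 60×99/228 = 26.0526
  Public, Non-fiction: 60×70/228 = 18.4211
  Public, Reference: 60×59/228 = 15.5263
Contributions (O − E)²/E:
  (45 − 31.6974)²/31.6974 = 5.5828
  (10 − 22.4123)²/22.4123 = 6.8741
  (18 − 18.8904)²/18.8904 = 0.0420
  (34 − 41.2500)²/41.2500 = 1.2742
  (26 − 29.1667)²/29.1667 = 0.3438
  (35 − 24.5833)²/24.5833 = 4.4139
  (20 − 26.0526)²/26.0526 = 1.4062
  (34 − 18.4211)²/18.4211 = 13.1752
  (6 − 15.5263)²/15.5263 = 5.8449
χ² = 5.5828 + 6.8741 + 0.0420 + 1.2742 + 0.3438 + 4.4139 + 1.4062 + 13.1752 + 5.8449 = 38.957

38.957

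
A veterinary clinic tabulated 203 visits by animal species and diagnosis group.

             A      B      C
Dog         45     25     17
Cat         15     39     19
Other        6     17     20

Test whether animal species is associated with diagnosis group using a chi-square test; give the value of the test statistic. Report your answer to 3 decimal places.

31.401

Row totals: 87, 73, 43. Column totals: 66, 81, 56. Grand total N = 203.
Expected counts (row total × column total / N):
  Dog, A: 87×66/203 = 28.2857
  Dog, B: 87×81/203 = 34.7143
  Dog, C: 87×56/203 = 24.0000
  Cat, A: 73×66/203 = 23.7340
  Cat, B: 73×81/203 = 29.1281
  Cat, C: 73×56/203 = 20.1379
  Other, A: 43×66/203 = 13.9803
  Other, B: 43×81/203 = 17.1576
  Other, C: 43×56/203 = 11.8621
Contributions (O − E)²/E:
  (45 − 28.2857)²/28.2857 = 9.8766
  (25 − 34.7143)²/34.7143 = 2.7184
  (17 − 24.0000)²/24.0000 = 2.0417
  (15 − 23.7340)²/23.7340 = 3.2141
  (39 − 29.1281)²/29.1281 = 3.3457
  (19 − 20.1379)²/20.1379 = 0.0643
  (6 − 13.9803)²/13.9803 = 4.5554
  (17 − 17.1576)²/17.1576 = 0.0014
  (20 − 11.8621)²/11.8621 = 5.5829
χ² = 9.8766 + 2.7184 + 2.0417 + 3.2141 + 3.3457 + 0.0643 + 4.5554 + 0.0014 + 5.5829 = 31.401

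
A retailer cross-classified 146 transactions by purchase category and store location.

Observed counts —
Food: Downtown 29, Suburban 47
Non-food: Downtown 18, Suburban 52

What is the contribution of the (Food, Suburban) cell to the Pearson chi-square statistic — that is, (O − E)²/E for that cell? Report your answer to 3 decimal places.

Row total (Food) = 76; column total (Suburban) = 99; N = 146.
Expected count E = 76 × 99 / 146 = 51.5342.
Contribution = (O − E)²/E = (47 − 51.5342)² / 51.5342 = 0.399.

0.399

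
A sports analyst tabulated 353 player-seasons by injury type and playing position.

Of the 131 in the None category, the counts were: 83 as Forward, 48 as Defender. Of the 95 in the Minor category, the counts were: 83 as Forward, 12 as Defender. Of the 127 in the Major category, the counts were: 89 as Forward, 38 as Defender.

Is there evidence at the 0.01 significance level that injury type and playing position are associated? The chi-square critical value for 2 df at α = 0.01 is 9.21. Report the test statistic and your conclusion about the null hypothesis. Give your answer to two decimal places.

16.29; reject H₀

Row totals: 131, 95, 127. Column totals: 255, 98. Grand total N = 353.
Expected counts (row total × column total / N):
  None, Forward: 131×255/353 = 94.632
  None, Defender: 131×98/353 = 36.368
  Minor, Forward: 95×255/353 = 68.626
  Minor, Defender: 95×98/353 = 26.374
  Major, Forward: 127×255/353 = 91.742
  Major, Defender: 127×98/353 = 35.258
Contributions (O − E)²/E:
  (83 − 94.632)²/94.632 = 1.4298
  (48 − 36.368)²/36.368 = 3.7204
  (83 − 68.626)²/68.626 = 3.0107
  (12 − 26.374)²/26.374 = 7.8339
  (89 − 91.742)²/91.742 = 0.0820
  (38 − 35.258)²/35.258 = 0.2132
χ² = 1.4298 + 3.7204 + 3.0107 + 7.8339 + 0.0820 + 0.2132 = 16.29
df = (3−1)(2−1) = 2. Since 16.29 > 9.21, reject the null hypothesis of independence at α = 0.01.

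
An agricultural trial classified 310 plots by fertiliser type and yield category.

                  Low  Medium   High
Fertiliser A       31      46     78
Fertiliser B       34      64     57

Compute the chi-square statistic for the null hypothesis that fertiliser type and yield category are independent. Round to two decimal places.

Row totals: 155, 155. Column totals: 65, 110, 135. Grand total N = 310.
Expected counts (row total × column total / N):
  Fertiliser A, Low: 155×65/310 = 32.500
  Fertiliser A, Medium: 155×110/310 = 55.000
  Fertiliser A, High: 155×135/310 = 67.500
  Fertiliser B, Low: 155×65/310 = 32.500
  Fertiliser B, Medium: 155×110/310 = 55.000
  Fertiliser B, High: 155×135/310 = 67.500
Contributions (O − E)²/E:
  (31 − 32.500)²/32.500 = 0.0692
  (46 − 55.000)²/55.000 = 1.4727
  (78 − 67.500)²/67.500 = 1.6333
  (34 − 32.500)²/32.500 = 0.0692
  (64 − 55.000)²/55.000 = 1.4727
  (57 − 67.500)²/67.500 = 1.6333
χ² = 0.0692 + 1.4727 + 1.6333 + 0.0692 + 1.4727 + 1.6333 = 6.35

6.35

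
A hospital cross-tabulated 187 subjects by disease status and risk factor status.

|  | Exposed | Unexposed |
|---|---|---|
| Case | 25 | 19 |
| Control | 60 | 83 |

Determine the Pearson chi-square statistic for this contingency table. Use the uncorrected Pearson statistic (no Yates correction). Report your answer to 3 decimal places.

Row totals: 44, 143. Column totals: 85, 102. Grand total N = 187.
Expected counts (row total × column total / N):
  Case, Exposed: 44×85/187 = 20.0000
  Case, Unexposed: 44×102/187 = 24.0000
  Control, Exposed: 143×85/187 = 65.0000
  Control, Unexposed: 143×102/187 = 78.0000
Contributions (O − E)²/E:
  (25 − 20.0000)²/20.0000 = 1.2500
  (19 − 24.0000)²/24.0000 = 1.0417
  (60 − 65.0000)²/65.0000 = 0.3846
  (83 − 78.0000)²/78.0000 = 0.3205
χ² = 1.2500 + 1.0417 + 0.3846 + 0.3205 = 2.997

2.997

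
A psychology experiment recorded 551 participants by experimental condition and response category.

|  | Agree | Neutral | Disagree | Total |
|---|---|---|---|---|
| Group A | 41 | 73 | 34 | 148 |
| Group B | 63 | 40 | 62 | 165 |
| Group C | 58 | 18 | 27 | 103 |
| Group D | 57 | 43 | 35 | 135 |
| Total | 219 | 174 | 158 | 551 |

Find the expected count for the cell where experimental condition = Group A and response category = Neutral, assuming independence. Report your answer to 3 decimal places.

46.737

Row total (Group A) = 148; column total (Neutral) = 174; grand total N = 551.
Expected count = (row total × column total) / N = 148 × 174 / 551 = 46.737.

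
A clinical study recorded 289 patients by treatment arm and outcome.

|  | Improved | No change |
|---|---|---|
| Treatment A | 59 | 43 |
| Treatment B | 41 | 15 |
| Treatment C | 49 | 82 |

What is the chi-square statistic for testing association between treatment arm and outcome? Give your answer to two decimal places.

Row totals: 102, 56, 131. Column totals: 149, 140. Grand total N = 289.
Expected counts (row total × column total / N):
  Treatment A, Improved: 102×149/289 = 52.588
  Treatment A, No change: 102×140/289 = 49.412
  Treatment B, Improved: 56×149/289 = 28.872
  Treatment B, No change: 56×140/289 = 27.128
  Treatment C, Improved: 131×149/289 = 67.540
  Treatment C, No change: 131×140/289 = 63.460
Contributions (O − E)²/E:
  (59 − 52.588)²/52.588 = 0.7818
  (43 − 49.412)²/49.412 = 0.8321
  (41 − 28.872)²/28.872 = 5.0945
  (15 − 27.128)²/27.128 = 5.4220
  (49 − 67.540)²/67.540 = 5.0893
  (82 − 63.460)²/63.460 = 5.4165
χ² = 0.7818 + 0.8321 + 5.0945 + 5.4220 + 5.0893 + 5.4165 = 22.64

22.64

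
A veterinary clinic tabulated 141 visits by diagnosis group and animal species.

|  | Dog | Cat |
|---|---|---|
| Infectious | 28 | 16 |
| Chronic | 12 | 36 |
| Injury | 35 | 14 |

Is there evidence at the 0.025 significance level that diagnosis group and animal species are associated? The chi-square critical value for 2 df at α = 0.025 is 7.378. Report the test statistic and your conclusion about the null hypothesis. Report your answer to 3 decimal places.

23.795; reject H₀

Row totals: 44, 48, 49. Column totals: 75, 66. Grand total N = 141.
Expected counts (row total × column total / N):
  Infectious, Dog: 44×75/141 = 23.4043
  Infectious, Cat: 44×66/141 = 20.5957
  Chronic, Dog: 48×75/141 = 25.5319
  Chronic, Cat: 48×66/141 = 22.4681
  Injury, Dog: 49×75/141 = 26.0638
  Injury, Cat: 49×66/141 = 22.9362
Contributions (O − E)²/E:
  (28 − 23.4043)²/23.4043 = 0.9024
  (16 − 20.5957)²/20.5957 = 1.0255
  (12 − 25.5319)²/25.5319 = 7.1719
  (36 − 22.4681)²/22.4681 = 8.1499
  (35 − 26.0638)²/26.0638 = 3.0639
  (14 − 22.9362)²/22.9362 = 3.4816
χ² = 0.9024 + 1.0255 + 7.1719 + 8.1499 + 3.0639 + 3.4816 = 23.795
df = (3−1)(2−1) = 2. Since 23.795 > 7.378, reject the null hypothesis of independence at α = 0.025.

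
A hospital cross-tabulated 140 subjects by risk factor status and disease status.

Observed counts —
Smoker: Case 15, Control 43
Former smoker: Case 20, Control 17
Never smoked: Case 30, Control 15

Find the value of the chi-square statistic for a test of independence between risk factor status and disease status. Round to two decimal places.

Row totals: 58, 37, 45. Column totals: 65, 75. Grand total N = 140.
Expected counts (row total × column total / N):
  Smoker, Case: 58×65/140 = 26.929
  Smoker, Control: 58×75/140 = 31.071
  Former smoker, Case: 37×65/140 = 17.179
  Former smoker, Control: 37×75/140 = 19.821
  Never smoked, Case: 45×65/140 = 20.893
  Never smoked, Control: 45×75/140 = 24.107
Contributions (O − E)²/E:
  (15 − 26.929)²/26.929 = 5.2843
  (43 − 31.071)²/31.071 = 4.5799
  (20 − 17.179)²/17.179 = 0.4632
  (17 − 19.821)²/19.821 = 0.4015
  (30 − 20.893)²/20.893 = 3.9696
  (15 − 24.107)²/24.107 = 3.4404
χ² = 5.2843 + 4.5799 + 0.4632 + 0.4015 + 3.9696 + 3.4404 = 18.14

18.14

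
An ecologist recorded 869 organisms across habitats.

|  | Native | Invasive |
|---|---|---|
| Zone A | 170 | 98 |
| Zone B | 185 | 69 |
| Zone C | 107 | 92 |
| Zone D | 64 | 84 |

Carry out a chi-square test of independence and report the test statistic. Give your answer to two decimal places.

Row totals: 268, 254, 199, 148. Column totals: 526, 343. Grand total N = 869.
Expected counts (row total × column total / N):
  Zone A, Native: 268×526/869 = 162.219
  Zone A, Invasive: 268×343/869 = 105.781
  Zone B, Native: 254×526/869 = 153.745
  Zone B, Invasive: 254×343/869 = 100.255
  Zone C, Native: 199×526/869 = 120.453
  Zone C, Invasive: 199×343/869 = 78.547
  Zone D, Native: 148×526/869 = 89.583
  Zone D, Invasive: 148×343/869 = 58.417
Contributions (O − E)²/E:
  (170 − 162.219)²/162.219 = 0.3732
  (98 − 105.781)²/105.781 = 0.5724
  (185 − 153.745)²/153.745 = 6.3539
  (69 − 100.255)²/100.255 = 9.7439
  (107 − 120.453)²/120.453 = 1.5025
  (92 − 78.547)²/78.547 = 2.3041
  (64 − 89.583)²/89.583 = 7.3060
  (84 − 58.417)²/58.417 = 11.2038
χ² = 0.3732 + 0.5724 + 6.3539 + 9.7439 + 1.5025 + 2.3041 + 7.3060 + 11.2038 = 39.36

39.36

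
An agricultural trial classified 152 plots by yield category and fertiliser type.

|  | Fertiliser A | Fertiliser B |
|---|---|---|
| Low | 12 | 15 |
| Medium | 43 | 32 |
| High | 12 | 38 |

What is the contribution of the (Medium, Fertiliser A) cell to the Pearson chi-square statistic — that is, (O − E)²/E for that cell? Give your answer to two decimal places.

2.99

Row total (Medium) = 75; column total (Fertiliser A) = 67; N = 152.
Expected count E = 75 × 67 / 152 = 33.059.
Contribution = (O − E)²/E = (43 − 33.059)² / 33.059 = 2.99.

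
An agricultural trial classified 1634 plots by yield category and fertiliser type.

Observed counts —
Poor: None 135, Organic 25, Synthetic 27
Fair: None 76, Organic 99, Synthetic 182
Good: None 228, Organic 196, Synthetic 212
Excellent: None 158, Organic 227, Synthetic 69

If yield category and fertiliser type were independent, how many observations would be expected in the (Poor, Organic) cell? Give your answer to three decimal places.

62.600

Row total (Poor) = 187; column total (Organic) = 547; grand total N = 1634.
Expected count = (row total × column total) / N = 187 × 547 / 1634 = 62.600.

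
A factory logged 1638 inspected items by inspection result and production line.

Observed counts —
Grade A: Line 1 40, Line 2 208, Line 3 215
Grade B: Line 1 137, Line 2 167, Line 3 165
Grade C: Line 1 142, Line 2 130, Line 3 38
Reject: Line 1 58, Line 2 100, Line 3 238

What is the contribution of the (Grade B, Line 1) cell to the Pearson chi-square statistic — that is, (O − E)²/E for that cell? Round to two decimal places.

Row total (Grade B) = 469; column total (Line 1) = 377; N = 1638.
Expected count E = 469 × 377 / 1638 = 107.944.
Contribution = (O − E)²/E = (137 − 107.944)² / 107.944 = 7.82.

7.82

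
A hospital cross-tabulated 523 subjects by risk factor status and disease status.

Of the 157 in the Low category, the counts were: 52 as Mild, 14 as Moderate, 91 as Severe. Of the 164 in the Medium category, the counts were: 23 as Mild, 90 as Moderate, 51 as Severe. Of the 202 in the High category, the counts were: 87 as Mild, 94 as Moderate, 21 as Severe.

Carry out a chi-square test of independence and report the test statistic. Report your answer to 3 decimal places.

Row totals: 157, 164, 202. Column totals: 162, 198, 163. Grand total N = 523.
Expected counts (row total × column total / N):
  Low, Mild: 157×162/523 = 48.6310
  Low, Moderate: 157×198/523 = 59.4379
  Low, Severe: 157×163/523 = 48.9312
  Medium, Mild: 164×162/523 = 50.7992
  Medium, Moderate: 164×198/523 = 62.0880
  Medium, Severe: 164×163/523 = 51.1128
  High, Mild: 202×162/523 = 62.5698
  High, Moderate: 202×198/523 = 76.4742
  High, Severe: 202×163/523 = 62.9560
Contributions (O − E)²/E:
  (52 − 48.6310)²/48.6310 = 0.2334
  (14 − 59.4379)²/59.4379 = 34.7355
  (91 − 48.9312)²/48.9312 = 36.1688
  (23 − 50.7992)²/50.7992 = 15.2127
  (90 − 62.0880)²/62.0880 = 12.5480
  (51 − 51.1128)²/51.1128 = 0.0002
  (87 − 62.5698)²/62.5698 = 9.5387
  (94 − 76.4742)²/76.4742 = 4.0164
  (21 − 62.9560)²/62.9560 = 27.9609
χ² = 0.2334 + 34.7355 + 36.1688 + 15.2127 + 12.5480 + 0.0002 + 9.5387 + 4.0164 + 27.9609 = 140.415

140.415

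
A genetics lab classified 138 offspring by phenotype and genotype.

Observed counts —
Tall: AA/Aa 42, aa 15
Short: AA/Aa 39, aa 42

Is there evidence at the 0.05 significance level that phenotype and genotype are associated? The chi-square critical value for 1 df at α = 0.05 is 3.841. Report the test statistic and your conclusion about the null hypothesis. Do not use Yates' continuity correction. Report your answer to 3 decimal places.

8.999; reject H₀

Row totals: 57, 81. Column totals: 81, 57. Grand total N = 138.
Expected counts (row total × column total / N):
  Tall, AA/Aa: 57×81/138 = 33.4565
  Tall, aa: 57×57/138 = 23.5435
  Short, AA/Aa: 81×81/138 = 47.5435
  Short, aa: 81×57/138 = 33.4565
Contributions (O − E)²/E:
  (42 − 33.4565)²/33.4565 = 2.1817
  (15 − 23.5435)²/23.5435 = 3.1003
  (39 − 47.5435)²/47.5435 = 1.5353
  (42 − 33.4565)²/33.4565 = 2.1817
χ² = 2.1817 + 3.1003 + 1.5353 + 2.1817 = 8.999
df = (2−1)(2−1) = 1. Since 8.999 > 3.841, reject the null hypothesis of independence at α = 0.05.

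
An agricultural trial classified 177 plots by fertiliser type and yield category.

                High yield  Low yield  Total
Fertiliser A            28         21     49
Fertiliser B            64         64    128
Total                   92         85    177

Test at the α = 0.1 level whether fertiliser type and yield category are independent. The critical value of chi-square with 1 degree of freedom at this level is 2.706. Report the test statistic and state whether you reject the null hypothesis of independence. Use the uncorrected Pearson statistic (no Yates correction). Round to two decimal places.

Grand total N = 177.
Expected counts (row total × column total / N):
  Fertiliser A, High yield: 49×92/177 = 25.469
  Fertiliser A, Low yield: 49×85/177 = 23.531
  Fertiliser B, High yield: 128×92/177 = 66.531
  Fertiliser B, Low yield: 128×85/177 = 61.469
Contributions (O − E)²/E:
  (28 − 25.469)²/25.469 = 0.2515
  (21 − 23.531)²/23.531 = 0.2722
  (64 − 66.531)²/66.531 = 0.0963
  (64 − 61.469)²/61.469 = 0.1042
χ² = 0.2515 + 0.2722 + 0.0963 + 0.1042 = 0.72
df = (2−1)(2−1) = 1. Since 0.72 < 2.706, fail to reject the null hypothesis of independence at α = 0.1.

0.72; fail to reject H₀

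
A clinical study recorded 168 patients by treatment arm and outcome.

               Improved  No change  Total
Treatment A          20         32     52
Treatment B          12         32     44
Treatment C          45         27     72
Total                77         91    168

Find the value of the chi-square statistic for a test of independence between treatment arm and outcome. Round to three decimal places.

15.300

Grand total N = 168.
Expected counts (row total × column total / N):
  Treatment A, Improved: 52×77/168 = 23.8333
  Treatment A, No change: 52×91/168 = 28.1667
  Treatment B, Improved: 44×77/168 = 20.1667
  Treatment B, No change: 44×91/168 = 23.8333
  Treatment C, Improved: 72×77/168 = 33.0000
  Treatment C, No change: 72×91/168 = 39.0000
Contributions (O − E)²/E:
  (20 − 23.8333)²/23.8333 = 0.6165
  (32 − 28.1667)²/28.1667 = 0.5217
  (12 − 20.1667)²/20.1667 = 3.3072
  (32 − 23.8333)²/23.8333 = 2.7984
  (45 − 33.0000)²/33.0000 = 4.3636
  (27 − 39.0000)²/39.0000 = 3.6923
χ² = 0.6165 + 0.5217 + 3.3072 + 2.7984 + 4.3636 + 3.6923 = 15.300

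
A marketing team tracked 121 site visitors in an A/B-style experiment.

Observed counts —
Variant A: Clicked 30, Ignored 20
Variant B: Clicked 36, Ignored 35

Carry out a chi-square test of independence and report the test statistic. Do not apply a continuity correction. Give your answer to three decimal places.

1.023

Row totals: 50, 71. Column totals: 66, 55. Grand total N = 121.
Expected counts (row total × column total / N):
  Variant A, Clicked: 50×66/121 = 27.2727
  Variant A, Ignored: 50×55/121 = 22.7273
  Variant B, Clicked: 71×66/121 = 38.7273
  Variant B, Ignored: 71×55/121 = 32.2727
Contributions (O − E)²/E:
  (30 − 27.2727)²/27.2727 = 0.2727
  (20 − 22.7273)²/22.7273 = 0.3273
  (36 − 38.7273)²/38.7273 = 0.1921
  (35 − 32.2727)²/32.2727 = 0.2305
χ² = 0.2727 + 0.3273 + 0.1921 + 0.2305 = 1.023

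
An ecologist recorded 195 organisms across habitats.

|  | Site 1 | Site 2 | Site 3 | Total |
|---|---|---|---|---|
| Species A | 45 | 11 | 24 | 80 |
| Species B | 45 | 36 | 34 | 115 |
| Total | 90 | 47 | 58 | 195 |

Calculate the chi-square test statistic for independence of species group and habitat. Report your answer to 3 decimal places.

Grand total N = 195.
Expected counts (row total × column total / N):
  Species A, Site 1: 80×90/195 = 36.9231
  Species A, Site 2: 80×47/195 = 19.2821
  Species A, Site 3: 80×58/195 = 23.7949
  Species B, Site 1: 115×90/195 = 53.0769
  Species B, Site 2: 115×47/195 = 27.7179
  Species B, Site 3: 115×58/195 = 34.2051
Contributions (O − E)²/E:
  (45 − 36.9231)²/36.9231 = 1.7668
  (11 − 19.2821)²/19.2821 = 3.5574
  (24 − 23.7949)²/23.7949 = 0.0018
  (45 − 53.0769)²/53.0769 = 1.2291
  (36 − 27.7179)²/27.7179 = 2.4747
  (34 − 34.2051)²/34.2051 = 0.0012
χ² = 1.7668 + 3.5574 + 0.0018 + 1.2291 + 2.4747 + 0.0012 = 9.031

9.031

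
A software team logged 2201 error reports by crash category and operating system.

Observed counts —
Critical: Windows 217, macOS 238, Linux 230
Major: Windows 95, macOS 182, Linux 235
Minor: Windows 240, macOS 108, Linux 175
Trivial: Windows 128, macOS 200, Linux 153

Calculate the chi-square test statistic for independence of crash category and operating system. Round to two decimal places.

Row totals: 685, 512, 523, 481. Column totals: 680, 728, 793. Grand total N = 2201.
Expected counts (row total × column total / N):
  Critical, Windows: 685×680/2201 = 211.631
  Critical, macOS: 685×728/2201 = 226.570
  Critical, Linux: 685×793/2201 = 246.799
  Major, Windows: 512×680/2201 = 158.183
  Major, macOS: 512×728/2201 = 169.348
  Major, Linux: 512×793/2201 = 184.469
  Minor, Windows: 523×680/2201 = 161.581
  Minor, macOS: 523×728/2201 = 172.987
  Minor, Linux: 523×793/2201 = 188.432
  Trivial, Windows: 481×680/2201 = 148.605
  Trivial, macOS: 481×728/2201 = 159.095
  Trivial, Linux: 481×793/2201 = 173.300
Contributions (O − E)²/E:
  (217 − 211.631)²/211.631 = 0.1362
  (238 − 226.570)²/226.570 = 0.5766
  (230 − 246.799)²/246.799 = 1.1435
  (95 − 158.183)²/158.183 = 25.2372
  (182 − 169.348)²/169.348 = 0.9452
  (235 − 184.469)²/184.469 = 13.8418
  (240 − 161.581)²/161.581 = 38.0586
  (108 − 172.987)²/172.987 = 24.4140
  (175 − 188.432)²/188.432 = 0.9575
  (128 − 148.605)²/148.605 = 2.8570
  (200 − 159.095)²/159.095 = 10.5171
  (153 − 173.300)²/173.300 = 2.3779
χ² = 0.1362 + 0.5766 + 1.1435 + 25.2372 + 0.9452 + 13.8418 + 38.0586 + 24.4140 + 0.9575 + 2.8570 + 10.5171 + 2.3779 = 121.06

121.06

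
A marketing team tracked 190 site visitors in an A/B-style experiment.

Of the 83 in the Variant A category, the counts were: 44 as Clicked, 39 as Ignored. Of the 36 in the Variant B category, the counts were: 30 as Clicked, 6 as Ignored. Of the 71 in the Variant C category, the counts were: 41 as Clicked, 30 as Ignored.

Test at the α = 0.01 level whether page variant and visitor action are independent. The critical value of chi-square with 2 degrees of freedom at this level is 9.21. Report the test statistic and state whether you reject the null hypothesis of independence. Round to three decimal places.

Row totals: 83, 36, 71. Column totals: 115, 75. Grand total N = 190.
Expected counts (row total × column total / N):
  Variant A, Clicked: 83×115/190 = 50.2368
  Variant A, Ignored: 83×75/190 = 32.7632
  Variant B, Clicked: 36×115/190 = 21.7895
  Variant B, Ignored: 36×75/190 = 14.2105
  Variant C, Clicked: 71×115/190 = 42.9737
  Variant C, Ignored: 71×75/190 = 28.0263
Contributions (O − E)²/E:
  (44 − 50.2368)²/50.2368 = 0.7743
  (39 − 32.7632)²/32.7632 = 1.1872
  (30 − 21.7895)²/21.7895 = 3.0938
  (6 − 14.2105)²/14.2105 = 4.7438
  (41 − 42.9737)²/42.9737 = 0.0906
  (30 − 28.0263)²/28.0263 = 0.1390
χ² = 0.7743 + 1.1872 + 3.0938 + 4.7438 + 0.0906 + 0.1390 = 10.029
df = (3−1)(2−1) = 2. Since 10.029 > 9.21, reject the null hypothesis of independence at α = 0.01.

10.029; reject H₀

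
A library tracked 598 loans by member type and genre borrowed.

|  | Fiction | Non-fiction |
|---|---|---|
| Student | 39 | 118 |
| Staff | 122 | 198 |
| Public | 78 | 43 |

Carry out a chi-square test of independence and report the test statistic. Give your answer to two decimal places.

45.68

Row totals: 157, 320, 121. Column totals: 239, 359. Grand total N = 598.
Expected counts (row total × column total / N):
  Student, Fiction: 157×239/598 = 62.747
  Student, Non-fiction: 157×359/598 = 94.253
  Staff, Fiction: 320×239/598 = 127.893
  Staff, Non-fiction: 320×359/598 = 192.107
  Public, Fiction: 121×239/598 = 48.360
  Public, Non-fiction: 121×359/598 = 72.640
Contributions (O − E)²/E:
  (39 − 62.747)²/62.747 = 8.9872
  (118 − 94.253)²/94.253 = 5.9830
  (122 − 127.893)²/127.893 = 0.2715
  (198 − 192.107)²/192.107 = 0.1808
  (78 − 48.360)²/48.360 = 18.1665
  (43 − 72.640)²/72.640 = 12.0943
χ² = 8.9872 + 5.9830 + 0.2715 + 0.1808 + 18.1665 + 12.0943 = 45.68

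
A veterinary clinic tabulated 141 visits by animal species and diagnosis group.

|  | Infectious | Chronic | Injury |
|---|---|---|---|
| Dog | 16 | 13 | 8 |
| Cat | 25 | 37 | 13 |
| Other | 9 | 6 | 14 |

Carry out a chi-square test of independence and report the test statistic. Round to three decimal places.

13.747

Row totals: 37, 75, 29. Column totals: 50, 56, 35. Grand total N = 141.
Expected counts (row total × column total / N):
  Dog, Infectious: 37×50/141 = 13.1206
  Dog, Chronic: 37×56/141 = 14.6950
  Dog, Injury: 37×35/141 = 9.1844
  Cat, Infectious: 75×50/141 = 26.5957
  Cat, Chronic: 75×56/141 = 29.7872
  Cat, Injury: 75×35/141 = 18.6170
  Other, Infectious: 29×50/141 = 10.2837
  Other, Chronic: 29×56/141 = 11.5177
  Other, Injury: 29×35/141 = 7.1986
Contributions (O − E)²/E:
  (16 − 13.1206)²/13.1206 = 0.6319
  (13 − 14.6950)²/14.6950 = 0.1955
  (8 − 9.1844)²/9.1844 = 0.1527
  (25 − 26.5957)²/26.5957 = 0.0957
  (37 − 29.7872)²/29.7872 = 1.7465
  (13 − 18.6170)²/18.6170 = 1.6947
  (9 − 10.2837)²/10.2837 = 0.1602
  (6 − 11.5177)²/11.5177 = 2.6433
  (14 − 7.1986)²/7.1986 = 6.4261
χ² = 0.6319 + 0.1955 + 0.1527 + 0.0957 + 1.7465 + 1.6947 + 0.1602 + 2.6433 + 6.4261 = 13.747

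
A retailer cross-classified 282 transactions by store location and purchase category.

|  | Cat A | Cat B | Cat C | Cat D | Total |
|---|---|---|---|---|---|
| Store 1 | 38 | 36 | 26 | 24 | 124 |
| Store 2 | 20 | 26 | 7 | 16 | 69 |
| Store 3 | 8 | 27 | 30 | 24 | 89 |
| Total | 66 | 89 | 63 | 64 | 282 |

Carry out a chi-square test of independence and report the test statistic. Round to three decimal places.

23.889

Grand total N = 282.
Expected counts (row total × column total / N):
  Store 1, Cat A: 124×66/282 = 29.0213
  Store 1, Cat B: 124×89/282 = 39.1348
  Store 1, Cat C: 124×63/282 = 27.7021
  Store 1, Cat D: 124×64/282 = 28.1418
  Store 2, Cat A: 69×66/282 = 16.1489
  Store 2, Cat B: 69×89/282 = 21.7766
  Store 2, Cat C: 69×63/282 = 15.4149
  Store 2, Cat D: 69×64/282 = 15.6596
  Store 3, Cat A: 89×66/282 = 20.8298
  Store 3, Cat B: 89×89/282 = 28.0887
  Store 3, Cat C: 89×63/282 = 19.8830
  Store 3, Cat D: 89×64/282 = 20.1986
Contributions (O − E)²/E:
  (38 − 29.0213)²/29.0213 = 2.7779
  (36 − 39.1348)²/39.1348 = 0.2511
  (26 − 27.7021)²/27.7021 = 0.1046
  (24 − 28.1418)²/28.1418 = 0.6096
  (20 − 16.1489)²/16.1489 = 0.9184
  (26 − 21.7766)²/21.7766 = 0.8191
  (7 − 15.4149)²/15.4149 = 4.5936
  (16 − 15.6596)²/15.6596 = 0.0074
  (8 − 20.8298)²/20.8298 = 7.9023
  (27 − 28.0887)²/28.0887 = 0.0422
  (30 − 19.8830)²/19.8830 = 5.1478
  (24 − 20.1986)²/20.1986 = 0.7154
χ² = 2.7779 + 0.2511 + 0.1046 + 0.6096 + 0.9184 + 0.8191 + 4.5936 + 0.0074 + 7.9023 + 0.0422 + 5.1478 + 0.7154 = 23.889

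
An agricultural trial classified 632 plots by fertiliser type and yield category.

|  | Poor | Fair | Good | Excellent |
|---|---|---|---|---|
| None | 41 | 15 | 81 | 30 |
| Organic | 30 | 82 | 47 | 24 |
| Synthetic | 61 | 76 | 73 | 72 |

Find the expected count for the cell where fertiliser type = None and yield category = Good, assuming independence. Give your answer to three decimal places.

Row total (None) = 167; column total (Good) = 201; grand total N = 632.
Expected count = (row total × column total) / N = 167 × 201 / 632 = 53.112.

53.112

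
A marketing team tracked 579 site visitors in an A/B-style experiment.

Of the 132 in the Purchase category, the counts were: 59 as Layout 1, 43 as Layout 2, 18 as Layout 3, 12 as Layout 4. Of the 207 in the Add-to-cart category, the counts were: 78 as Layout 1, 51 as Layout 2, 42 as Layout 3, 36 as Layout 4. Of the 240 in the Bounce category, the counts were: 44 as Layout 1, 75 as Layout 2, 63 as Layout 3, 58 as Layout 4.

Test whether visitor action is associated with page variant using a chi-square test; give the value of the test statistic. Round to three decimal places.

42.756

Row totals: 132, 207, 240. Column totals: 181, 169, 123, 106. Grand total N = 579.
Expected counts (row total × column total / N):
  Purchase, Layout 1: 132×181/579 = 41.2642
  Purchase, Layout 2: 132×169/579 = 38.5285
  Purchase, Layout 3: 132×123/579 = 28.0415
  Purchase, Layout 4: 132×106/579 = 24.1658
  Add-to-cart, Layout 1: 207×181/579 = 64.7098
  Add-to-cart, Layout 2: 207×169/579 = 60.4197
  Add-to-cart, Layout 3: 207×123/579 = 43.9741
  Add-to-cart, Layout 4: 207×106/579 = 37.8964
  Bounce, Layout 1: 240×181/579 = 75.0259
  Bounce, Layout 2: 240×169/579 = 70.0518
  Bounce, Layout 3: 240×123/579 = 50.9845
  Bounce, Layout 4: 240×106/579 = 43.9378
Contributions (O − E)²/E:
  (59 − 41.2642)²/41.2642 = 7.6230
  (43 − 38.5285)²/38.5285 = 0.5189
  (18 − 28.0415)²/28.0415 = 3.5958
  (12 − 24.1658)²/24.1658 = 6.1246
  (78 − 64.7098)²/64.7098 = 2.7296
  (51 − 60.4197)²/60.4197 = 1.4686
  (42 − 43.9741)²/43.9741 = 0.0886
  (36 − 37.8964)²/37.8964 = 0.0949
  (44 − 75.0259)²/75.0259 = 12.8303
  (75 − 70.0518)²/70.0518 = 0.3495
  (63 − 50.9845)²/50.9845 = 2.8317
  (58 − 43.9378)²/43.9378 = 4.5006
χ² = 7.6230 + 0.5189 + 3.5958 + 6.1246 + 2.7296 + 1.4686 + 0.0886 + 0.0949 + 12.8303 + 0.3495 + 2.8317 + 4.5006 = 42.756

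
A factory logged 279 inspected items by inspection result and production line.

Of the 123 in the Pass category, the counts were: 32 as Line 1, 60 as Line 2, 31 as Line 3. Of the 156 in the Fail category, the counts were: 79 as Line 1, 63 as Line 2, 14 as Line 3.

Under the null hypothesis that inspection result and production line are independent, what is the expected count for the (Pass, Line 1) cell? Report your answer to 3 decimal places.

Row total (Pass) = 123; column total (Line 1) = 111; grand total N = 279.
Expected count = (row total × column total) / N = 123 × 111 / 279 = 48.935.

48.935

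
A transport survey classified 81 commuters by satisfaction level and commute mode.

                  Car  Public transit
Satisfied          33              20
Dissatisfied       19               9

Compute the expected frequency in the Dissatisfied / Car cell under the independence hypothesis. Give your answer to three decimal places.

Row total (Dissatisfied) = 28; column total (Car) = 52; grand total N = 81.
Expected count = (row total × column total) / N = 28 × 52 / 81 = 17.975.

17.975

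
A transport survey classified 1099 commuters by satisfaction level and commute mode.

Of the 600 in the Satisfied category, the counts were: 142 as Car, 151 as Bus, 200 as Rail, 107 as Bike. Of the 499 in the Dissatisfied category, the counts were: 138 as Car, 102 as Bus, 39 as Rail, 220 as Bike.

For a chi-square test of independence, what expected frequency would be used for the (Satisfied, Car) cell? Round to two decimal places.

Row total (Satisfied) = 600; column total (Car) = 280; grand total N = 1099.
Expected count = (row total × column total) / N = 600 × 280 / 1099 = 152.87.

152.87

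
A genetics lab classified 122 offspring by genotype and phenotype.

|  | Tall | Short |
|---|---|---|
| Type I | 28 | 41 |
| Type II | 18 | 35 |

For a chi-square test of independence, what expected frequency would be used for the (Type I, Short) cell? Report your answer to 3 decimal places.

Row total (Type I) = 69; column total (Short) = 76; grand total N = 122.
Expected count = (row total × column total) / N = 69 × 76 / 122 = 42.984.

42.984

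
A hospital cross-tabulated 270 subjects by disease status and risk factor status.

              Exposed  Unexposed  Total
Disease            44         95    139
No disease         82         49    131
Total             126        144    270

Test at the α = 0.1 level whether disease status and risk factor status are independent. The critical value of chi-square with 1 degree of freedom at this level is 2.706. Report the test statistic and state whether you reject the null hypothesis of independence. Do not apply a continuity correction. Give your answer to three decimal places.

25.940; reject H₀

Grand total N = 270.
Expected counts (row total × column total / N):
  Disease, Exposed: 139×126/270 = 64.86667
  Disease, Unexposed: 139×144/270 = 74.13333
  No disease, Exposed: 131×126/270 = 61.13333
  No disease, Unexposed: 131×144/270 = 69.86667
Contributions (O − E)²/E:
  (44 − 64.86667)²/64.86667 = 6.7125
  (95 − 74.13333)²/74.13333 = 5.8734
  (82 − 61.13333)²/61.13333 = 7.1224
  (49 − 69.86667)²/69.86667 = 6.2321
χ² = 6.7125 + 5.8734 + 7.1224 + 6.2321 = 25.940
df = (2−1)(2−1) = 1. Since 25.940 > 2.706, reject the null hypothesis of independence at α = 0.1.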